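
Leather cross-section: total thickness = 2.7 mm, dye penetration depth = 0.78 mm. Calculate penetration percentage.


28.9%


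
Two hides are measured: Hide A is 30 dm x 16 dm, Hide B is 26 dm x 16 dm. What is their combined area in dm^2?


Hide A area = 30 x 16 = 480 dm^2
Hide B area = 26 x 16 = 416 dm^2
Total = 480 + 416 = 896 dm^2


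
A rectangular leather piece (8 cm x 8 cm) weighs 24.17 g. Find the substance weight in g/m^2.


3776.6 g/m^2

Area = 8 x 8 = 64 cm^2
SW = 24.17 / 64 x 10000 = 3776.6 g/m^2


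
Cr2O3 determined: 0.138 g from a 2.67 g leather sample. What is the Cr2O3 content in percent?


Cr2O3% = 0.138 / 2.67 x 100
Cr2O3% = 5.17%


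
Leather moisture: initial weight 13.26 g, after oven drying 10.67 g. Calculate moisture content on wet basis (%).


Moisture = 13.26 - 10.67 = 2.59 g
MC = 2.59 / 13.26 x 100 = 19.5%


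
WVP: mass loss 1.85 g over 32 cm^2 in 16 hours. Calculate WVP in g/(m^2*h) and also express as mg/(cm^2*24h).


WVP = 1.85 / (32 x 16) x 10000 = 36.13 g/(m^2*h)
Mass loss in mg = 1.85 x 1000 = 1850 mg
Per cm^2 per 24h in mg: 1850 x 24 / (32 x 16) = 44400 / 512 = 86.72 mg/(cm^2*24h)


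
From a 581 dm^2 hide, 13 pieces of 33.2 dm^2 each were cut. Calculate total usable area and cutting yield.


Total usable = 13 x 33.2 = 431.6 dm^2
Yield = 431.6 / 581 x 100 = 74.3%


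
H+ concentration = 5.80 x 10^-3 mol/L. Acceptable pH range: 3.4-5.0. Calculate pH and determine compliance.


pH = -log10(5.80 x 10^-3) = 2.24
Range: 3.4 to 5.0
Compliant: No


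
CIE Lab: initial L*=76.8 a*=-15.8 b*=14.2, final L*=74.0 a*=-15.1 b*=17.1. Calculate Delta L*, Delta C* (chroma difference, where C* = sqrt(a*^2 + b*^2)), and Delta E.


Delta L* = -2.8
Delta C* = 1.57
Delta E = 4.09


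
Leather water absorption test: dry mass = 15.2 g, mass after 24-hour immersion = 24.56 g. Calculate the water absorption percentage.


Water absorbed = 24.56 - 15.2 = 9.36 g
WA% = 9.36 / 15.2 x 100 = 61.6%


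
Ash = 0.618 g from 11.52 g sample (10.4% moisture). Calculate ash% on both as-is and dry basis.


As-is ash% = 0.618 / 11.52 x 100 = 5.36%
Dry mass = 11.52 x (100 - 10.4) / 100 = 10.32192 g
Dry-basis ash% = 0.618 / 10.32192 x 100 = 5.99%


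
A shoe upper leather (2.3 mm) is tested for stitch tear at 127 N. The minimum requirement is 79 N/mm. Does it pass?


STS = 55.2 N/mm
Passes: No

STS = 127 / 2.3 = 55.2 N/mm
Minimum required: 79 N/mm
Passes: No


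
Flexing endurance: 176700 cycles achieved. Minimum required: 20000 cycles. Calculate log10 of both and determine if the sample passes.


log10(176700) = 5.25
log10(20000) = 4.30
Passes: Yes


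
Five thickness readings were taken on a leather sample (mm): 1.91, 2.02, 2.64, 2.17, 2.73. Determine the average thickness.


2.29 mm


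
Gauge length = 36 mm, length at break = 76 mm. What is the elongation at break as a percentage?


111.1%

Extension = 76 - 36 = 40 mm
Elongation = 40 / 36 x 100 = 111.1%


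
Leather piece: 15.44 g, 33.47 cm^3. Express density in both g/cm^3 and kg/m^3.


0.461 g/cm^3
461 kg/m^3


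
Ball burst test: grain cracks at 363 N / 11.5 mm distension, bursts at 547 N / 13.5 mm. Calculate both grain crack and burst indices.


Crack index = 363 / 11.5 = 31.6 N/mm
Burst index = 547 / 13.5 = 40.5 N/mm


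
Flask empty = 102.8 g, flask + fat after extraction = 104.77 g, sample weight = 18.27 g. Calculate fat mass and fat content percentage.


Fat mass = 1.97 g
Fat content = 10.8%

Fat mass = 104.77 - 102.8 = 1.97 g
Fat% = 1.97 / 18.27 x 100 = 10.8%


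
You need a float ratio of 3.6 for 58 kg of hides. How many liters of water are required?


208.8 L

Water = hide weight x target ratio
Water = 58 x 3.6 = 208.8 L


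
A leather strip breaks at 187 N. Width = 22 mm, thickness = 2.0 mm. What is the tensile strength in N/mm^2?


Cross-sectional area = 22 x 2.0 = 44.0 mm^2
Tensile strength = 187 / 44.0 = 4.25 N/mm^2


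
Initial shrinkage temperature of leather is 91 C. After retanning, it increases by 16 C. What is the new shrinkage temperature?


New Ts = 91 + 16 = 107 C


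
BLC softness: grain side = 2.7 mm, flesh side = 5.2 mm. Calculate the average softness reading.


Average = (2.7 + 5.2) / 2
Average = 3.95 mm


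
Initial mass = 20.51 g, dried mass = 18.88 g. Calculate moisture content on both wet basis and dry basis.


Wet basis = 7.9%
Dry basis = 8.6%


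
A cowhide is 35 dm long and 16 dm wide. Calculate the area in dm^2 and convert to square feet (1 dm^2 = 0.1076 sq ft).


Area = 35 x 16 = 560 dm^2
Conversion: 560 x 0.1076 = 60.26 sq ft


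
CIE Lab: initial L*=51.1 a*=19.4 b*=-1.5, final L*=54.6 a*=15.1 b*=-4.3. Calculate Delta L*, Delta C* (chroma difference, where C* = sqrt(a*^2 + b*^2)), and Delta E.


Delta L* = 3.5
Delta C* = -3.76
Delta E = 6.21

Delta L* = 54.6 - 51.1 = 3.5
C1* = sqrt((19.4)^2 + (-1.5)^2) = 19.458
C2* = sqrt((15.1)^2 + (-4.3)^2) = 15.700
Delta C* = 15.700 - 19.458 = -3.76
Delta E = sqrt((3.5)^2 + (-4.3)^2 + (-2.8)^2) = 6.21


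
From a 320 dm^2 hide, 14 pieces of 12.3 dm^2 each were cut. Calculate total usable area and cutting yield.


Usable area = 172.2 dm^2
Yield = 53.8%

Total usable = 14 x 12.3 = 172.2 dm^2
Yield = 172.2 / 320 x 100 = 53.8%


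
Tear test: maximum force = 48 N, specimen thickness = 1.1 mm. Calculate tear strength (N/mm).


43.6 N/mm


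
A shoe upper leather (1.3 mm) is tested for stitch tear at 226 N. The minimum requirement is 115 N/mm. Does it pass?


STS = 226 / 1.3 = 173.8 N/mm
Minimum required: 115 N/mm
Passes: Yes


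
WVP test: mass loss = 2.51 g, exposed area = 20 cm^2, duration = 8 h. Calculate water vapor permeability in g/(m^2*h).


156.88 g/(m^2*h)

WVP = mass_loss / (area x time) x 10000
WVP = 2.51 / (20 x 8) x 10000
WVP = 2.51 / 160 x 10000 = 156.88 g/(m^2*h)


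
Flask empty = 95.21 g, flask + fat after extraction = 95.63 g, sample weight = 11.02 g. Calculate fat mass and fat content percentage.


Fat mass = 95.63 - 95.21 = 0.42 g
Fat% = 0.42 / 11.02 x 100 = 3.8%


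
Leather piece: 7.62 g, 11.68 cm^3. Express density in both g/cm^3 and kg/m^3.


0.652 g/cm^3
652 kg/m^3


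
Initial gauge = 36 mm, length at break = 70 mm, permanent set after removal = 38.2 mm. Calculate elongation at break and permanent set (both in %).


Elongation at break = 94.4%
Permanent set = 6.1%


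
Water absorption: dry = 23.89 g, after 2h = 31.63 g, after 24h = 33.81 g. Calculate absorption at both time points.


WA (2h) = (31.63 - 23.89) / 23.89 x 100 = 32.4%
WA (24h) = (33.81 - 23.89) / 23.89 x 100 = 41.5%


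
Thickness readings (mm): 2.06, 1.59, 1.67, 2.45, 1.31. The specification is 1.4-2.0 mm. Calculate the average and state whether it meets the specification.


Average = 1.82 mm
Within specification: Yes


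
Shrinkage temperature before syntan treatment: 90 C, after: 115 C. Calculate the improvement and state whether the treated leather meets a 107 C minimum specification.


Improvement = 25 C
Meets 107 C spec: Yes

Improvement = 115 - 90 = 25 C
Spec check: 115 C >= 107 C? Yes


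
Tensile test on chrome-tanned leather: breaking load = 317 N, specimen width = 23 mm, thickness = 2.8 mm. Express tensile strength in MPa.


Cross-section = 23 x 2.8 = 64.4 mm^2
TS = 317 / 64.4 = 4.92 MPa
(1 N/mm^2 = 1 MPa)


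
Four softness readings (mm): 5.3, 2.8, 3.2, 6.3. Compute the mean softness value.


Sum = 5.3 + 2.8 + 3.2 + 6.3
Mean = 17.6 / 4 = 4.40 mm


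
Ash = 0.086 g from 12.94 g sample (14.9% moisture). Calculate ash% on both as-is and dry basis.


As-is ash = 0.66%
Dry-basis ash = 0.78%

As-is ash% = 0.086 / 12.94 x 100 = 0.66%
Dry mass = 12.94 x (100 - 14.9) / 100 = 11.01194 g
Dry-basis ash% = 0.086 / 11.01194 x 100 = 0.78%


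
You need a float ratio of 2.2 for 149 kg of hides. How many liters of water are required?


Water = hide weight x target ratio
Water = 149 x 2.2 = 327.8 L


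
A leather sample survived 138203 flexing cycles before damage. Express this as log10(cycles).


log10(138203) = 5.14


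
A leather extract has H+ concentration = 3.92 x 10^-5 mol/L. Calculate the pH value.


pH = 4.41

pH = -log10[H+]
pH = -log10(3.92 x 10^-5) = 4.41


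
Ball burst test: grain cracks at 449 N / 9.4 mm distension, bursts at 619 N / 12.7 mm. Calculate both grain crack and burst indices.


Crack index = 449 / 9.4 = 47.8 N/mm
Burst index = 619 / 12.7 = 48.7 N/mm


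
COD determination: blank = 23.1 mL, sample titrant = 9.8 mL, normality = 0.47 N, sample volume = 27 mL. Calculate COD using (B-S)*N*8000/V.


COD = (23.1 - 9.8) x 0.47 x 8000 / 27
COD = 13.3 x 0.47 x 8000 / 27
COD = 1852.1 mg/L


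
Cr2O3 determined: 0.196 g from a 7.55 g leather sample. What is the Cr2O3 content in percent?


Cr2O3% = 0.196 / 7.55 x 100
Cr2O3% = 2.60%


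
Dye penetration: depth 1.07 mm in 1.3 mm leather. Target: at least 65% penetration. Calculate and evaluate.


Penetration = 82.3%
Meets target: Yes

Penetration = 1.07 / 1.3 x 100 = 82.3%
Target: 65%
Meets target: Yes


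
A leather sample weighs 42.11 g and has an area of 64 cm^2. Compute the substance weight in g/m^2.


6579.7 g/m^2


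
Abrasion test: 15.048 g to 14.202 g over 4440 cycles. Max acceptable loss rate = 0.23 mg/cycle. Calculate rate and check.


Loss = 15.048 - 14.202 = 0.846 g
Rate = 0.846 g / 4440 cycles x 1000 = 0.191 mg/cycle
Max = 0.23 mg/cycle
Passes: Yes


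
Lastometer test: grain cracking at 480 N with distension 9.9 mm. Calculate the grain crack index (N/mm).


48.5 N/mm


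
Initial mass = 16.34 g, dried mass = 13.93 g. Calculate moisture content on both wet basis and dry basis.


Wet basis = 14.7%
Dry basis = 17.3%


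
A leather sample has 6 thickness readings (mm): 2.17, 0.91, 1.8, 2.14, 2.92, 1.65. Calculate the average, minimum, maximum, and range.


Sum = 11.59
Average = 11.59 / 6 = 1.93 mm
Minimum = 0.91 mm
Maximum = 2.92 mm
Range = 2.92 - 0.91 = 2.01 mm


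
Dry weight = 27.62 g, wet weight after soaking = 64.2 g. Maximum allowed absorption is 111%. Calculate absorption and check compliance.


Absorption = 132.4%
Compliant: No


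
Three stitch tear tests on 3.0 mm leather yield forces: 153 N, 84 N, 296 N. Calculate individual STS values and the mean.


STS1 = 153 / 3.0 = 51.0 N/mm
STS2 = 84 / 3.0 = 28.0 N/mm
STS3 = 296 / 3.0 = 98.7 N/mm
Mean = (51.0 + 28.0 + 98.7) / 3 = 59.2 N/mm


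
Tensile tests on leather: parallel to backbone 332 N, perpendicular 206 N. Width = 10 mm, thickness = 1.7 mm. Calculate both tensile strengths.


Area = 10 x 1.7 = 17.0 mm^2
TS (parallel) = 332 / 17.0 = 19.53 N/mm^2
TS (perpendicular) = 206 / 17.0 = 12.12 N/mm^2


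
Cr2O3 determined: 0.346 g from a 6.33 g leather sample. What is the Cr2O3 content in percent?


Cr2O3% = 0.346 / 6.33 x 100
Cr2O3% = 5.47%


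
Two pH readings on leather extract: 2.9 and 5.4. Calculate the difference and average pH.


Difference = |2.9 - 5.4| = 2.5
Average = (2.9 + 5.4) / 2 = 4.15


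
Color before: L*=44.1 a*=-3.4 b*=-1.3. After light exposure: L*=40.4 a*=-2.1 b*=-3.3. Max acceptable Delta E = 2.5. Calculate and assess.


Delta E = 4.40
Passes: No


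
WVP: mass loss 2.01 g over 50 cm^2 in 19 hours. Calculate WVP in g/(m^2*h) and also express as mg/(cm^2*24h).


WVP = 2.01 / (50 x 19) x 10000 = 21.16 g/(m^2*h)
Mass loss in mg = 2.01 x 1000 = 2010 mg
Per cm^2 per 24h in mg: 2010 x 24 / (50 x 19) = 48240 / 950 = 50.78 mg/(cm^2*24h)


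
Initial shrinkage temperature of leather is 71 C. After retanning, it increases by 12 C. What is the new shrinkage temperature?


83 C


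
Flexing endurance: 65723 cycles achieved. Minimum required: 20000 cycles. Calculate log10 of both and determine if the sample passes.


log10(65723) = 4.82
log10(20000) = 4.30
Passes: Yes


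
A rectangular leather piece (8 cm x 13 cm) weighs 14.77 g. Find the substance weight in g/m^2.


1420.2 g/m^2


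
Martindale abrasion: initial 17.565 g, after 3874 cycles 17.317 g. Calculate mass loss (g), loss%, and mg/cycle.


Mass loss = 0.248 g
Loss = 1.41%
Rate = 0.064 mg/cycle

Loss = 17.565 - 17.317 = 0.248 g
Loss% = 0.248 / 17.565 x 100 = 1.41%
Rate = 0.248 / 3874 x 1000 = 0.064 mg/cycle


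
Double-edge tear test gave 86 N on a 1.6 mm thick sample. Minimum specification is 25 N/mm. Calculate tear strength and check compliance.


Tear strength = 53.8 N/mm
Compliant: Yes

Tear strength = 86 / 1.6 = 53.8 N/mm
Required minimum = 25 N/mm
Compliant: Yes


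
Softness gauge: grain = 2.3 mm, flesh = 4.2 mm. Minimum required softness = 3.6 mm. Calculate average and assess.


Average softness = 3.25 mm
Meets requirement: No

Average = (2.3 + 4.2) / 2 = 3.25 mm
Minimum = 3.6 mm
Meets requirement: No


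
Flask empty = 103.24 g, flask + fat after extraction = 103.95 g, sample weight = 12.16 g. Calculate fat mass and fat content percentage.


Fat mass = 0.71 g
Fat content = 5.8%

Fat mass = 103.95 - 103.24 = 0.71 g
Fat% = 0.71 / 12.16 x 100 = 5.8%


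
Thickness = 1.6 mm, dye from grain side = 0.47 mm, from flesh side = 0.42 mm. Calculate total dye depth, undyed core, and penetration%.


Total dyed = 0.47 + 0.42 = 0.89 mm
Undyed core = 1.6 - 0.89 = 0.71 mm
Penetration = 0.89 / 1.6 x 100 = 55.6%


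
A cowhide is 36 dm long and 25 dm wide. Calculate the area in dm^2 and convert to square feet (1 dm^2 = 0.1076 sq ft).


Area = 36 x 25 = 900 dm^2
Conversion: 900 x 0.1076 = 96.84 sq ft


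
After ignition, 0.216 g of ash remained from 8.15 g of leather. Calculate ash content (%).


Ash% = 0.216 / 8.15 x 100
Ash% = 2.65%


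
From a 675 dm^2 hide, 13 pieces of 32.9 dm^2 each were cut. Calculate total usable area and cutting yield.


Usable area = 427.7 dm^2
Yield = 63.4%


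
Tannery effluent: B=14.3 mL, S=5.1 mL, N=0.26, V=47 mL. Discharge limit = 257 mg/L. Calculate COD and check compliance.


COD = 407.1 mg/L
Compliant: No

COD = (14.3 - 5.1) x 0.26 x 8000 / 47 = 407.1 mg/L
Limit: 257 mg/L
Compliant: No


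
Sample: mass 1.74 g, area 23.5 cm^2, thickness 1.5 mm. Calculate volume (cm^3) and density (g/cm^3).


Thickness in cm = 1.5 / 10 = 0.15 cm
Volume = 23.5 x 0.15 = 3.525 cm^3
Density = 1.74 / 3.525 = 0.494 g/cm^3


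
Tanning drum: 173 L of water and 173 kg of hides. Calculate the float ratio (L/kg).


1.0


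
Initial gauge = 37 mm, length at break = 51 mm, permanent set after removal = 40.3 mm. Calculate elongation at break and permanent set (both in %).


Elongation at break = 37.8%
Permanent set = 8.9%

Elongation at break = (51 - 37) / 37 x 100 = 37.8%
Permanent set = (40.3 - 37) / 37 x 100 = 8.9%


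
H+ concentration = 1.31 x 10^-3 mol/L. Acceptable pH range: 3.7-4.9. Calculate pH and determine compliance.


pH = 2.88
Compliant: No

pH = -log10(1.31 x 10^-3) = 2.88
Range: 3.7 to 4.9
Compliant: No


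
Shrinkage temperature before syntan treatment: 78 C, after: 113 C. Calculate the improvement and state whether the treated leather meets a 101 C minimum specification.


Improvement = 35 C
Meets 101 C spec: Yes

Improvement = 113 - 78 = 35 C
Spec check: 113 C >= 101 C? Yes


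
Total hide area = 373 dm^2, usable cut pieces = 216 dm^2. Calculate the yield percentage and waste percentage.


Yield = 57.9%
Waste = 42.1%


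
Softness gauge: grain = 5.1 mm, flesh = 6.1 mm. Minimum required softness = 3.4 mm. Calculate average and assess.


Average = (5.1 + 6.1) / 2 = 5.60 mm
Minimum = 3.4 mm
Meets requirement: Yes


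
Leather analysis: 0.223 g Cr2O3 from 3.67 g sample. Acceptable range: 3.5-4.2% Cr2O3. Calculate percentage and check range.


Cr2O3% = 0.223 / 3.67 x 100 = 6.08%
Acceptable range: 3.5 to 4.2%
Within range: No


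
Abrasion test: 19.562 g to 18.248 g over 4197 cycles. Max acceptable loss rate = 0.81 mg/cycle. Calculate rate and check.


Rate = 0.313 mg/cycle
Passes: Yes

Loss = 19.562 - 18.248 = 1.314 g
Rate = 1.314 g / 4197 cycles x 1000 = 0.313 mg/cycle
Max = 0.81 mg/cycle
Passes: Yes


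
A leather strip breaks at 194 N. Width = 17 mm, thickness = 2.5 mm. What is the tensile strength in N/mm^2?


4.56 N/mm^2


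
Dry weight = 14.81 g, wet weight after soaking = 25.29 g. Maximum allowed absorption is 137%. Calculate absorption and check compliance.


WA = (25.29 - 14.81) / 14.81 x 100 = 70.8%
Maximum allowed: 137%
Compliant: Yes


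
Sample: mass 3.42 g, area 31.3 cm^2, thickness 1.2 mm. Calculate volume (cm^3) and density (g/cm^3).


Volume = 3.756 cm^3
Density = 0.911 g/cm^3


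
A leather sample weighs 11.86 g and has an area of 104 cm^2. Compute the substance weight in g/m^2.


Substance weight = mass / area x 10000
SW = 11.86 / 104 x 10000
SW = 1140.4 g/m^2


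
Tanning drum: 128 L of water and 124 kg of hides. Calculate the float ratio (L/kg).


1.0

Float ratio = water / hide weight
Ratio = 128 / 124 = 1.0


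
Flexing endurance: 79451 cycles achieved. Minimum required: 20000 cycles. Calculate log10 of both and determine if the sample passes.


log10(79451) = 4.90
log10(20000) = 4.30
Passes: Yes


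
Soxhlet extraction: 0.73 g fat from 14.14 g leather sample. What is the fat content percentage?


Fat content = 0.73 / 14.14 x 100
Fat = 5.2%


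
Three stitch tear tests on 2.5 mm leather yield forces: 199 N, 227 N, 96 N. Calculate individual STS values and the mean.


STS1 = 199 / 2.5 = 79.6 N/mm
STS2 = 227 / 2.5 = 90.8 N/mm
STS3 = 96 / 2.5 = 38.4 N/mm
Mean = (79.6 + 90.8 + 38.4) / 3 = 69.6 N/mm


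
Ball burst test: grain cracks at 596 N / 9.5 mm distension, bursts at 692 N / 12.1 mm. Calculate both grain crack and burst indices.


Crack index = 62.7 N/mm
Burst index = 57.2 N/mm


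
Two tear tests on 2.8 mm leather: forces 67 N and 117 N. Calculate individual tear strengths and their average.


Tear 1 = 67 / 2.8 = 23.9 N/mm
Tear 2 = 117 / 2.8 = 41.8 N/mm
Average = (23.9 + 41.8) / 2 = 32.9 N/mm


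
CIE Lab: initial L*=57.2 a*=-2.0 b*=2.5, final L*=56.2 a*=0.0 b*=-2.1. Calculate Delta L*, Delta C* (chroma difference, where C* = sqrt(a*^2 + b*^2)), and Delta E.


Delta L* = -1.0
Delta C* = -1.10
Delta E = 5.11


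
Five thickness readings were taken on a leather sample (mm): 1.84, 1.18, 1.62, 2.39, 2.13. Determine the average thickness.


1.83 mm

Sum = 1.84 + 1.18 + 1.62 + 2.39 + 2.13 = 9.16
Average = 9.16 / 5 = 1.83 mm


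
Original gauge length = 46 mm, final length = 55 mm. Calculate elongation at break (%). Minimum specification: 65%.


Elongation = 19.6%
Meets spec: No


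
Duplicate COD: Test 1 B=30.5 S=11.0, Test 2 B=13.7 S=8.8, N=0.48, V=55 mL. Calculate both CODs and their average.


COD1 = (30.5 - 11.0) x 0.48 x 8000 / 55 = 1361.5 mg/L
COD2 = (13.7 - 8.8) x 0.48 x 8000 / 55 = 342.1 mg/L
Average = (1361.5 + 342.1) / 2 = 851.8 mg/L


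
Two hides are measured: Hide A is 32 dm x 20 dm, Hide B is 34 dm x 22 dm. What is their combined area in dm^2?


1388 dm^2

Hide A area = 32 x 20 = 640 dm^2
Hide B area = 34 x 22 = 748 dm^2
Total = 640 + 748 = 1388 dm^2


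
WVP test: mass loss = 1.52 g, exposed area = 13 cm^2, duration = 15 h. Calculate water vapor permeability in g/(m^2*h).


WVP = mass_loss / (area x time) x 10000
WVP = 1.52 / (13 x 15) x 10000
WVP = 1.52 / 195 x 10000 = 77.95 g/(m^2*h)


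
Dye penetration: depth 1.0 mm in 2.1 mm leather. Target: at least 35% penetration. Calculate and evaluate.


Penetration = 47.6%
Meets target: Yes


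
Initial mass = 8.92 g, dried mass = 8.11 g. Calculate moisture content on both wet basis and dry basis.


Wet basis = 9.1%
Dry basis = 10.0%


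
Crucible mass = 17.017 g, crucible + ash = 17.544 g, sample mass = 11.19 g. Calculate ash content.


Ash mass = 17.544 - 17.017 = 0.527 g
Ash% = 0.527 / 11.19 x 100 = 4.71%


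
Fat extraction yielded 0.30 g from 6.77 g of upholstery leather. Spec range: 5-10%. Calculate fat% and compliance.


Fat content = 4.4%
Compliant: No


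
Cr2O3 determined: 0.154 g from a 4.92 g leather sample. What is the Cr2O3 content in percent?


Cr2O3% = 0.154 / 4.92 x 100
Cr2O3% = 3.13%


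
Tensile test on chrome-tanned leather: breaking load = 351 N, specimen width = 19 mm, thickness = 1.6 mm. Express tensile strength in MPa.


11.55 MPa


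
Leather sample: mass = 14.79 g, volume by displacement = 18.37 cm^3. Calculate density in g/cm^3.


0.805 g/cm^3

Density = mass / volume
Density = 14.79 / 18.37 = 0.805 g/cm^3


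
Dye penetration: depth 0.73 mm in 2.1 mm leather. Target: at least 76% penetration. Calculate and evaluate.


Penetration = 0.73 / 2.1 x 100 = 34.8%
Target: 76%
Meets target: No


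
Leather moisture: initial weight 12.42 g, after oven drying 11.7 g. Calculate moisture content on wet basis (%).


5.8%


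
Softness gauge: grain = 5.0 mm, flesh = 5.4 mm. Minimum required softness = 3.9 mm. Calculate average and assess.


Average softness = 5.20 mm
Meets requirement: Yes

Average = (5.0 + 5.4) / 2 = 5.20 mm
Minimum = 3.9 mm
Meets requirement: Yes


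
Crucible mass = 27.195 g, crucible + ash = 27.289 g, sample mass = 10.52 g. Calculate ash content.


Ash mass = 27.289 - 27.195 = 0.094 g
Ash% = 0.094 / 10.52 x 100 = 0.89%


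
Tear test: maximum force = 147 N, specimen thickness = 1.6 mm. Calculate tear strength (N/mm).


91.9 N/mm

Tear strength = force / thickness
Tear = 147 / 1.6 = 91.9 N/mm


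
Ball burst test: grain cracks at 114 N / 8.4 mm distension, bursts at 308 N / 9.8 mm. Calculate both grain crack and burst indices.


Crack index = 114 / 8.4 = 13.6 N/mm
Burst index = 308 / 9.8 = 31.4 N/mm


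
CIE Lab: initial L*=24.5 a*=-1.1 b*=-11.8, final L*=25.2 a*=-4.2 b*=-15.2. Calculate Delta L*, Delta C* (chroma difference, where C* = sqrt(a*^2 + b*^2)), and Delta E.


Delta L* = 25.2 - 24.5 = 0.7
C1* = sqrt((-1.1)^2 + (-11.8)^2) = 11.851
C2* = sqrt((-4.2)^2 + (-15.2)^2) = 15.770
Delta C* = 15.770 - 11.851 = 3.92
Delta E = sqrt((0.7)^2 + (-3.1)^2 + (-3.4)^2) = 4.65


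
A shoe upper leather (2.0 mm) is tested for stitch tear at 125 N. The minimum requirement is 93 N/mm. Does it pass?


STS = 125 / 2.0 = 62.5 N/mm
Minimum required: 93 N/mm
Passes: No


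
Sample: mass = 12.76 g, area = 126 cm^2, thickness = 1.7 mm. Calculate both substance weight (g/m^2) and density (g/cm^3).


Substance weight = 1012.7 g/m^2
Density = 0.596 g/cm^3

SW = 12.76 / 126 x 10000 = 1012.7 g/m^2
Volume = 126 x 1.7 / 10 = 21.42 cm^3
Density = 12.76 / 21.42 = 0.596 g/cm^3


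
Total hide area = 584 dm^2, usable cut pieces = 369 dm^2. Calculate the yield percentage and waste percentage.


Yield = 63.2%
Waste = 36.8%


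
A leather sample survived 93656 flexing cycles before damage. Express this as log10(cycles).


4.97

log10(93656) = 4.97


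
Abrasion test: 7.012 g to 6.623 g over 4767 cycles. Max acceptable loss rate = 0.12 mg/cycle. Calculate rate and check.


Rate = 0.082 mg/cycle
Passes: Yes

Loss = 7.012 - 6.623 = 0.389 g
Rate = 0.389 g / 4767 cycles x 1000 = 0.082 mg/cycle
Max = 0.12 mg/cycle
Passes: Yes


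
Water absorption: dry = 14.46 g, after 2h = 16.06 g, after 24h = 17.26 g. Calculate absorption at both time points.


2h absorption = 11.1%
24h absorption = 19.4%

WA (2h) = (16.06 - 14.46) / 14.46 x 100 = 11.1%
WA (24h) = (17.26 - 14.46) / 14.46 x 100 = 19.4%


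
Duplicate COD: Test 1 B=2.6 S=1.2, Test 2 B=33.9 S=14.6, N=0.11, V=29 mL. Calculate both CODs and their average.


COD1 = (2.6 - 1.2) x 0.11 x 8000 / 29 = 42.5 mg/L
COD2 = (33.9 - 14.6) x 0.11 x 8000 / 29 = 585.7 mg/L
Average = (42.5 + 585.7) / 2 = 314.1 mg/L


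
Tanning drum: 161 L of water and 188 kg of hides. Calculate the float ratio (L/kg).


Float ratio = water / hide weight
Ratio = 161 / 188 = 0.9


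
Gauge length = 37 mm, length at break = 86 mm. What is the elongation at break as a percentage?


132.4%


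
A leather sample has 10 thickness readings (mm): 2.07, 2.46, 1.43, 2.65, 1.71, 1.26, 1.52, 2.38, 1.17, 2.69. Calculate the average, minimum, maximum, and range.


Sum = 19.34
Average = 19.34 / 10 = 1.93 mm
Minimum = 1.17 mm
Maximum = 2.69 mm
Range = 2.69 - 1.17 = 1.52 mm


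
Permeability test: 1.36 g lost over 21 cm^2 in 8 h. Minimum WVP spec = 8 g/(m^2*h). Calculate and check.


WVP = 80.95 g/(m^2*h)
Meets specification: Yes

WVP = 1.36 / (21 x 8) x 10000 = 80.95 g/(m^2*h)
Minimum: 8 g/(m^2*h)
Meets spec: Yes


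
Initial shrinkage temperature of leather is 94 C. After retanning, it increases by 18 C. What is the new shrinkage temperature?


New Ts = 94 + 18 = 112 C


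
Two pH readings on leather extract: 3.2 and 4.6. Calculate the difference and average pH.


Difference = |3.2 - 4.6| = 1.4
Average = (3.2 + 4.6) / 2 = 3.90


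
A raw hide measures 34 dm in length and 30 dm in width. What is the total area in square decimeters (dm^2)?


1020 dm^2

Area = length x width
Area = 34 x 30 = 1020 dm^2


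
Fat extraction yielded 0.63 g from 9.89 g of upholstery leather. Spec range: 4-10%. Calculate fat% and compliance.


Fat% = 0.63 / 9.89 x 100 = 6.4%
Spec range: 4-10%
Compliant: Yes


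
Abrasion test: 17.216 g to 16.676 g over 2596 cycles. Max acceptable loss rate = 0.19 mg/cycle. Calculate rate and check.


Rate = 0.208 mg/cycle
Passes: No

Loss = 17.216 - 16.676 = 0.540 g
Rate = 0.540 g / 2596 cycles x 1000 = 0.208 mg/cycle
Max = 0.19 mg/cycle
Passes: No


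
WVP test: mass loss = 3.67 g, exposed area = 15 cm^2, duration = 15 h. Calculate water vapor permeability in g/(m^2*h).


WVP = mass_loss / (area x time) x 10000
WVP = 3.67 / (15 x 15) x 10000
WVP = 3.67 / 225 x 10000 = 163.11 g/(m^2*h)


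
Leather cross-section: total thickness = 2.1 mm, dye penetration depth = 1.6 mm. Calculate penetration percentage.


76.2%

Penetration% = 1.6 / 2.1 x 100
Penetration = 76.2%


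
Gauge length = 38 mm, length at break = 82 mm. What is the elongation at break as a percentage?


115.8%


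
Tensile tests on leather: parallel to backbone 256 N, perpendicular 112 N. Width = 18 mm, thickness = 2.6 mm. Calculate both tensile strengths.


Parallel = 5.47 N/mm^2
Perpendicular = 2.39 N/mm^2

Area = 18 x 2.6 = 46.8 mm^2
TS (parallel) = 256 / 46.8 = 5.47 N/mm^2
TS (perpendicular) = 112 / 46.8 = 2.39 N/mm^2


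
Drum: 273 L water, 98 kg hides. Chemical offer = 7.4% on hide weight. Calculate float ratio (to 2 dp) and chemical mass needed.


Float ratio = 2.79
Chemical needed = 7.252 kg


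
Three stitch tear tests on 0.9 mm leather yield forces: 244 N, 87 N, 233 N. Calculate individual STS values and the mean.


STS1 = 244 / 0.9 = 271.1 N/mm
STS2 = 87 / 0.9 = 96.7 N/mm
STS3 = 233 / 0.9 = 258.9 N/mm
Mean = (271.1 + 96.7 + 258.9) / 3 = 208.9 N/mm


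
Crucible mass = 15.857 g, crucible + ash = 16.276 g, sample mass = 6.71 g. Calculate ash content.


Ash mass = 0.419 g
Ash content = 6.24%


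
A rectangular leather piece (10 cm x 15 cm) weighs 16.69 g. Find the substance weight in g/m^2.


1112.7 g/m^2

Area = 10 x 15 = 150 cm^2
SW = 16.69 / 150 x 10000 = 1112.7 g/m^2


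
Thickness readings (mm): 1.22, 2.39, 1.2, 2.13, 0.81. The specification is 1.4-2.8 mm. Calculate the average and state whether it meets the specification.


Sum = 7.75
Average = 7.75 / 5 = 1.55 mm
Specification range: 1.4 to 2.8 mm
Within spec: Yes


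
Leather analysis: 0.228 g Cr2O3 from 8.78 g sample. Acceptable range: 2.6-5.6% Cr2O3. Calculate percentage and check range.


Cr2O3 = 2.60%
Within range: Yes

Cr2O3% = 0.228 / 8.78 x 100 = 2.60%
Acceptable range: 2.6 to 5.6%
Within range: Yes


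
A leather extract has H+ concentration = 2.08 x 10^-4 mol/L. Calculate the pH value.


pH = 3.68

pH = -log10[H+]
pH = -log10(2.08 x 10^-4) = 3.68


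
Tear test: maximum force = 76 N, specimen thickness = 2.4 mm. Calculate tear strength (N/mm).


Tear strength = force / thickness
Tear = 76 / 2.4 = 31.7 N/mm


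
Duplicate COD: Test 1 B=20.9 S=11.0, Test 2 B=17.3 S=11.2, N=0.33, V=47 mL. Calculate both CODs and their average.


COD1 = (20.9 - 11.0) x 0.33 x 8000 / 47 = 556.1 mg/L
COD2 = (17.3 - 11.2) x 0.33 x 8000 / 47 = 342.6 mg/L
Average = (556.1 + 342.6) / 2 = 449.4 mg/L


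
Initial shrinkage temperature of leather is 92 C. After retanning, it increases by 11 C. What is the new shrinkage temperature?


103 C


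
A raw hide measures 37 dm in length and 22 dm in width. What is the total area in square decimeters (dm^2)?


814 dm^2


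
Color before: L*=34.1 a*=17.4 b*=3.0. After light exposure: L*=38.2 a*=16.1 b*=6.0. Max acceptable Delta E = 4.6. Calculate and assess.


Delta E = 5.24
Passes: No

dL = 4.1, da = -1.3, db = 3.0
dE = sqrt((4.1)^2 + (-1.3)^2 + (3.0)^2) = 5.24
Max = 4.6
Passes: No


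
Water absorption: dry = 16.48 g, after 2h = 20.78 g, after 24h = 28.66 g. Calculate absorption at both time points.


WA (2h) = (20.78 - 16.48) / 16.48 x 100 = 26.1%
WA (24h) = (28.66 - 16.48) / 16.48 x 100 = 73.9%


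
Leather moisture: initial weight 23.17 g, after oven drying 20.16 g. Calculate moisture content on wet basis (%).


Moisture = 23.17 - 20.16 = 3.01 g
MC = 3.01 / 23.17 x 100 = 13.0%


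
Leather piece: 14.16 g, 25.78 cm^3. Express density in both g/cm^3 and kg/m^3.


Density = 14.16 / 25.78 = 0.549 g/cm^3
Convert: 0.549 x 1000 = 549 kg/m^3


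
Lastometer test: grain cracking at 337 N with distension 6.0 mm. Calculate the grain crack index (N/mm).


Grain crack index = force / distension
Index = 337 / 6.0 = 56.2 N/mm


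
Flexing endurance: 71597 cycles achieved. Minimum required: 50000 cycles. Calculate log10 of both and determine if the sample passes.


log10(71597) = 4.85
log10(50000) = 4.70
Passes: Yes


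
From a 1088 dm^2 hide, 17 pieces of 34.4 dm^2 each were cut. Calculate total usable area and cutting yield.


Usable area = 584.8 dm^2
Yield = 53.8%


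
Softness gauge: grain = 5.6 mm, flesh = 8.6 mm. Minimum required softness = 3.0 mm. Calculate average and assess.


Average softness = 7.10 mm
Meets requirement: Yes

Average = (5.6 + 8.6) / 2 = 7.10 mm
Minimum = 3.0 mm
Meets requirement: Yes


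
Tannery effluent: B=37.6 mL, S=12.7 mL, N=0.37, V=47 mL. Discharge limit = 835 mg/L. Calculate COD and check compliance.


COD = (37.6 - 12.7) x 0.37 x 8000 / 47 = 1568.2 mg/L
Limit: 835 mg/L
Compliant: No


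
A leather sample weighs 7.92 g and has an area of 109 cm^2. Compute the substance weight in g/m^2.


Substance weight = mass / area x 10000
SW = 7.92 / 109 x 10000
SW = 726.6 g/m^2


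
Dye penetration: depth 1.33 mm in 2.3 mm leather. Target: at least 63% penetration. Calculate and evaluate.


Penetration = 1.33 / 2.3 x 100 = 57.8%
Target: 63%
Meets target: No


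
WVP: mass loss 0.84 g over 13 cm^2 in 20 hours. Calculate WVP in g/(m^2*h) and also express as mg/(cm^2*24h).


WVP = 32.31 g/(m^2*h)
Daily rate = 77.54 mg/(cm^2*24h)

WVP = 0.84 / (13 x 20) x 10000 = 32.31 g/(m^2*h)
Mass loss in mg = 0.84 x 1000 = 840 mg
Per cm^2 per 24h in mg: 840 x 24 / (13 x 20) = 20160 / 260 = 77.54 mg/(cm^2*24h)


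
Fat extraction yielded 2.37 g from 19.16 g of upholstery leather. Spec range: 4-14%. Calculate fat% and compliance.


Fat% = 2.37 / 19.16 x 100 = 12.4%
Spec range: 4-14%
Compliant: Yes


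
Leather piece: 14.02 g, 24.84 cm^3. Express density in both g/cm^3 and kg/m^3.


0.564 g/cm^3
564 kg/m^3

Density = 14.02 / 24.84 = 0.564 g/cm^3
Convert: 0.564 x 1000 = 564 kg/m^3


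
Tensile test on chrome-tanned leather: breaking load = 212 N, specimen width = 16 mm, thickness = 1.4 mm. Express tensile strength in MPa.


Cross-section = 16 x 1.4 = 22.4 mm^2
TS = 212 / 22.4 = 9.46 MPa
(1 N/mm^2 = 1 MPa)


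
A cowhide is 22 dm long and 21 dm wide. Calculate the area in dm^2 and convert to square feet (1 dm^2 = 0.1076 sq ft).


Area = 22 x 21 = 462 dm^2
Conversion: 462 x 0.1076 = 49.71 sq ft


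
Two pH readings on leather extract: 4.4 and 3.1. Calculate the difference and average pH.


Difference = |4.4 - 3.1| = 1.3
Average = (4.4 + 3.1) / 2 = 3.75


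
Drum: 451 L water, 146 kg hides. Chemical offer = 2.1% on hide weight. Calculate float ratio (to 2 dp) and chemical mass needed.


Float ratio = 451 / 146 = 3.09
Chemical = 146 x 2.1 / 100 = 3.066 kg


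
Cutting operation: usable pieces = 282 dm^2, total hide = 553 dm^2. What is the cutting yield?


51.0%

Yield = usable / total x 100
Yield = 282 / 553 x 100 = 51.0%


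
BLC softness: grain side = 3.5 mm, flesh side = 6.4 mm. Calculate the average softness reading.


Average = (3.5 + 6.4) / 2
Average = 4.95 mm


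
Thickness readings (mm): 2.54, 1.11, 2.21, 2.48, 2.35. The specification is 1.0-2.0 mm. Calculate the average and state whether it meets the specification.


Sum = 10.69
Average = 10.69 / 5 = 2.14 mm
Specification range: 1.0 to 2.0 mm
Within spec: No


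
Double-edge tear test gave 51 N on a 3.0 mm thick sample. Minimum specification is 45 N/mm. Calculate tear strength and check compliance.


Tear strength = 51 / 3.0 = 17.0 N/mm
Required minimum = 45 N/mm
Compliant: No


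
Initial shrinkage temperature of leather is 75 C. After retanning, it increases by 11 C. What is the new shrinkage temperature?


New Ts = 75 + 11 = 86 C


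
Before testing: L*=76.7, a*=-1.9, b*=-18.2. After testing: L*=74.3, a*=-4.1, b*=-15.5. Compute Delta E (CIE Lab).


dL = 74.3 - 76.7 = -2.4
da = -4.1 - (-1.9) = -2.2
db = -15.5 - (-18.2) = 2.7
dE = sqrt((-2.4)^2 + (-2.2)^2 + (2.7)^2) = 4.23


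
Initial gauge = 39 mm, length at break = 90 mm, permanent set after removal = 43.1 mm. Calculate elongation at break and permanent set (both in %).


Elongation at break = 130.8%
Permanent set = 10.5%

Elongation at break = (90 - 39) / 39 x 100 = 130.8%
Permanent set = (43.1 - 39) / 39 x 100 = 10.5%


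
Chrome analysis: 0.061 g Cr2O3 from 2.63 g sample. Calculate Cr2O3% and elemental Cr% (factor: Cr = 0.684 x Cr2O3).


Cr2O3 = 2.32%
Cr = 1.59%


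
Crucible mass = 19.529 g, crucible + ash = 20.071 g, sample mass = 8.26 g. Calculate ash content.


Ash mass = 20.071 - 19.529 = 0.542 g
Ash% = 0.542 / 8.26 x 100 = 6.56%


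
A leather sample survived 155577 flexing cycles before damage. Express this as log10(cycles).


log10(155577) = 5.19


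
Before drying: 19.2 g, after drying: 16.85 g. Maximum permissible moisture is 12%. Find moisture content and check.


MC = (19.2 - 16.85) / 19.2 x 100 = 12.2%
Maximum: 12%
Acceptable: No


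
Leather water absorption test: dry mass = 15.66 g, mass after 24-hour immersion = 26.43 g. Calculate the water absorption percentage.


Water absorbed = 26.43 - 15.66 = 10.77 g
WA% = 10.77 / 15.66 x 100 = 68.8%


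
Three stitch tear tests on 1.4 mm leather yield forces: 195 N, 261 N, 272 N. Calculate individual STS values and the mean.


STS1 = 195 / 1.4 = 139.3 N/mm
STS2 = 261 / 1.4 = 186.4 N/mm
STS3 = 272 / 1.4 = 194.3 N/mm
Mean = (139.3 + 186.4 + 194.3) / 3 = 173.3 N/mm


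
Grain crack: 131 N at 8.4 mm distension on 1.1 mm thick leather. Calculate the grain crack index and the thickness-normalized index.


Crack index = 131 / 8.4 = 15.6 N/mm
Normalized = 15.6 / 1.1 = 14.2 N/mm per mm


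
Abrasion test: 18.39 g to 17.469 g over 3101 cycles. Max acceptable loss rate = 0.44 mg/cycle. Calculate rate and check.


Rate = 0.297 mg/cycle
Passes: Yes

Loss = 18.39 - 17.469 = 0.921 g
Rate = 0.921 g / 3101 cycles x 1000 = 0.297 mg/cycle
Max = 0.44 mg/cycle
Passes: Yes


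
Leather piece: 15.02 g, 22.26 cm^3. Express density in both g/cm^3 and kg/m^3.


Density = 15.02 / 22.26 = 0.675 g/cm^3
Convert: 0.675 x 1000 = 675 kg/m^3


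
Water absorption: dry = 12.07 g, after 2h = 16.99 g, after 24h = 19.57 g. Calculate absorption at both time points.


WA (2h) = (16.99 - 12.07) / 12.07 x 100 = 40.8%
WA (24h) = (19.57 - 12.07) / 12.07 x 100 = 62.1%


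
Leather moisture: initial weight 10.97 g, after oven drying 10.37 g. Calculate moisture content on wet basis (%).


Moisture = 10.97 - 10.37 = 0.60 g
MC = 0.60 / 10.97 x 100 = 5.5%


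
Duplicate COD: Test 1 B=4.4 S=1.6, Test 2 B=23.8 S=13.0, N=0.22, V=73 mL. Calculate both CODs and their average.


COD1 = 67.5 mg/L
COD2 = 260.4 mg/L
Average = 164.0 mg/L

COD1 = (4.4 - 1.6) x 0.22 x 8000 / 73 = 67.5 mg/L
COD2 = (23.8 - 13.0) x 0.22 x 8000 / 73 = 260.4 mg/L
Average = (67.5 + 260.4) / 2 = 164.0 mg/L


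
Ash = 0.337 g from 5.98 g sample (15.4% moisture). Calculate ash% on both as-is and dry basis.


As-is ash = 5.64%
Dry-basis ash = 6.66%

As-is ash% = 0.337 / 5.98 x 100 = 5.64%
Dry mass = 5.98 x (100 - 15.4) / 100 = 5.05908 g
Dry-basis ash% = 0.337 / 5.05908 x 100 = 6.66%


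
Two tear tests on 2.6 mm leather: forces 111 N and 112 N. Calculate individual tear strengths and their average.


Tear 1 = 42.7 N/mm
Tear 2 = 43.1 N/mm
Average = 42.9 N/mm


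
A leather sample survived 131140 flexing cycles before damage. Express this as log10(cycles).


log10(131140) = 5.12


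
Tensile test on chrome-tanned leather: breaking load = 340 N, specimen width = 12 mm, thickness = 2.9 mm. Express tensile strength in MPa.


9.77 MPa

Cross-section = 12 x 2.9 = 34.8 mm^2
TS = 340 / 34.8 = 9.77 MPa
(1 N/mm^2 = 1 MPa)


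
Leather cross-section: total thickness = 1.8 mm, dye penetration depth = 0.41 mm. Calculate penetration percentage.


Penetration% = 0.41 / 1.8 x 100
Penetration = 22.8%


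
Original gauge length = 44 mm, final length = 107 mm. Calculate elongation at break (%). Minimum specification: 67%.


Elongation = 143.2%
Meets spec: Yes


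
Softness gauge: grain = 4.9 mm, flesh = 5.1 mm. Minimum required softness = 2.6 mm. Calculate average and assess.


Average softness = 5.00 mm
Meets requirement: Yes

Average = (4.9 + 5.1) / 2 = 5.00 mm
Minimum = 2.6 mm
Meets requirement: Yes


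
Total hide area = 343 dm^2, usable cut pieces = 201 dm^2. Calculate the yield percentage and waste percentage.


Yield = 201 / 343 x 100 = 58.6%
Waste = 343 - 201 = 142 dm^2
Waste% = 100 - 58.6 = 41.4%


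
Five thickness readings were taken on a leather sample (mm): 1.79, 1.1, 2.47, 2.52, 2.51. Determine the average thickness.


Sum = 1.79 + 1.1 + 2.47 + 2.52 + 2.51 = 10.39
Average = 10.39 / 5 = 2.08 mm


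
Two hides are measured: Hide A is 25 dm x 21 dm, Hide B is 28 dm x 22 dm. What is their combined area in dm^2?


Hide A area = 25 x 21 = 525 dm^2
Hide B area = 28 x 22 = 616 dm^2
Total = 525 + 616 = 1141 dm^2


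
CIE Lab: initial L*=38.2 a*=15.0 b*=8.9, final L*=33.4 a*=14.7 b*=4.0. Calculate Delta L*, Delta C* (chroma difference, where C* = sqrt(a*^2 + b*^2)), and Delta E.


Delta L* = -4.8
Delta C* = -2.21
Delta E = 6.87


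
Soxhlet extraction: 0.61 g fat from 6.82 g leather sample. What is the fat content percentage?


8.9%


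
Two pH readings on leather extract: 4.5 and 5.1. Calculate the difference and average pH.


Difference = 0.6
Average pH = 4.80


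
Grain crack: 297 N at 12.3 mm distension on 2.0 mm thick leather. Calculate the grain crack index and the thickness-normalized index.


Crack index = 297 / 12.3 = 24.1 N/mm
Normalized = 24.1 / 2.0 = 12.1 N/mm per mm


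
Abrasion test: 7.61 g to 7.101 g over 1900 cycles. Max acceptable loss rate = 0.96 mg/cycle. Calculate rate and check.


Loss = 7.61 - 7.101 = 0.509 g
Rate = 0.509 g / 1900 cycles x 1000 = 0.268 mg/cycle
Max = 0.96 mg/cycle
Passes: Yes


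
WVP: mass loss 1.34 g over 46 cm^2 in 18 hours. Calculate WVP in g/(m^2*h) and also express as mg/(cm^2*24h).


WVP = 16.18 g/(m^2*h)
Daily rate = 38.84 mg/(cm^2*24h)

WVP = 1.34 / (46 x 18) x 10000 = 16.18 g/(m^2*h)
Mass loss in mg = 1.34 x 1000 = 1340 mg
Per cm^2 per 24h in mg: 1340 x 24 / (46 x 18) = 32160 / 828 = 38.84 mg/(cm^2*24h)
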